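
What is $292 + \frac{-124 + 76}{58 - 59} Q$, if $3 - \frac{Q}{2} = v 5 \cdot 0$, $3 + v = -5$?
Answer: $580$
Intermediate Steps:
$v = -8$ ($v = -3 - 5 = -8$)
$Q = 6$ ($Q = 6 - 2 \left(-8\right) 5 \cdot 0 = 6 - 2 \left(\left(-40\right) 0\right) = 6 - 0 = 6 + 0 = 6$)
$292 + \frac{-124 + 76}{58 - 59} Q = 292 + \frac{-124 + 76}{58 - 59} \cdot 6 = 292 + - \frac{48}{-1} \cdot 6 = 292 + \left(-48\right) \left(-1\right) 6 = 292 + 48 \cdot 6 = 292 + 288 = 580$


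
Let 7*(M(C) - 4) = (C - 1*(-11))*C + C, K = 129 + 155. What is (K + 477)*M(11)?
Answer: 213841/7 ≈ 30549.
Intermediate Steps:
K = 284
M(C) = 4 + C/7 + C*(11 + C)/7 (M(C) = 4 + ((C - 1*(-11))*C + C)/7 = 4 + ((C + 11)*C + C)/7 = 4 + ((11 + C)*C + C)/7 = 4 + (C*(11 + C) + C)/7 = 4 + (C + C*(11 + C))/7 = 4 + (C/7 + C*(11 + C)/7) = 4 + C/7 + C*(11 + C)/7)
(K + 477)*M(11) = (284 + 477)*(4 + (1/7)*11**2 + (12/7)*11) = 761*(4 + (1/7)*121 + 132/7) = 761*(4 + 121/7 + 132/7) = 761*(281/7) = 213841/7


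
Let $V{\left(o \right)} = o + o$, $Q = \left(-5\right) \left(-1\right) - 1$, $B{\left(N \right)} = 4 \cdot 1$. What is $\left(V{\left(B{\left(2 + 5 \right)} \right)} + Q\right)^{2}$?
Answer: $144$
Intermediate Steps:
$B{\left(N \right)} = 4$
$Q = 4$ ($Q = 5 - 1 = 4$)
$V{\left(o \right)} = 2 o$
$\left(V{\left(B{\left(2 + 5 \right)} \right)} + Q\right)^{2} = \left(2 \cdot 4 + 4\right)^{2} = \left(8 + 4\right)^{2} = 12^{2} = 144$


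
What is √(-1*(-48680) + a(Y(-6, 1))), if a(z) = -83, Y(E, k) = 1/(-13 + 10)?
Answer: √48597 ≈ 220.45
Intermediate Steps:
Y(E, k) = -⅓ (Y(E, k) = 1/(-3) = -⅓)
√(-1*(-48680) + a(Y(-6, 1))) = √(-1*(-48680) - 83) = √(48680 - 83) = √48597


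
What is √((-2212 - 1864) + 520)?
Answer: 2*I*√889 ≈ 59.632*I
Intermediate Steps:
√((-2212 - 1864) + 520) = √(-4076 + 520) = √(-3556) = 2*I*√889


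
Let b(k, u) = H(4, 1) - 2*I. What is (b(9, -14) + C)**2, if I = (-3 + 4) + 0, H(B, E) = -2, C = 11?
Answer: 49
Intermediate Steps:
I = 1 (I = 1 + 0 = 1)
b(k, u) = -4 (b(k, u) = -2 - 2*1 = -2 - 2 = -4)
(b(9, -14) + C)**2 = (-4 + 11)**2 = 7**2 = 49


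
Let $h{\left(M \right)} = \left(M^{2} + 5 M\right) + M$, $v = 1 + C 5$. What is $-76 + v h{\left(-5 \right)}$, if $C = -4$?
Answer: $19$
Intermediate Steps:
$v = -19$ ($v = 1 - 20 = -19$)
$h{\left(M \right)} = M^{2} + 6 M$
$-76 + v h{\left(-5 \right)} = -76 - 19 \left(- 5 \left(6 - 5\right)\right) = -76 - 19 \left(\left(-5\right) 1\right) = -76 - -95 = -76 + 95 = 19$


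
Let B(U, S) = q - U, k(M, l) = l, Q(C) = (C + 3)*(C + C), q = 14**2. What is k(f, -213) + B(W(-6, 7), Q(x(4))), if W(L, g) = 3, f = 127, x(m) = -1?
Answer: -20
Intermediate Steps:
q = 196
Q(C) = 2*C*(3 + C) (Q(C) = (3 + C)*(2*C) = 2*C*(3 + C))
B(U, S) = 196 - U
k(f, -213) + B(W(-6, 7), Q(x(4))) = -213 + (196 - 1*3) = -213 + (196 - 3) = -213 + 193 = -20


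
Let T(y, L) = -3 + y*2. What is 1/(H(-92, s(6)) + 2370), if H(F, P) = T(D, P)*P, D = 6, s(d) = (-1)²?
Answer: 1/2379 ≈ 0.00042034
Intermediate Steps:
s(d) = 1
T(y, L) = -3 + 2*y
H(F, P) = 9*P (H(F, P) = (-3 + 2*6)*P = (-3 + 12)*P = 9*P)
1/(H(-92, s(6)) + 2370) = 1/(9*1 + 2370) = 1/(9 + 2370) = 1/2379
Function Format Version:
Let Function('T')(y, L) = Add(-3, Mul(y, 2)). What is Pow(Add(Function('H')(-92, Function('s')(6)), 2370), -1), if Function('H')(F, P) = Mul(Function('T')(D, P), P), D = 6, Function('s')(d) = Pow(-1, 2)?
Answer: Rational(1, 2379) ≈ 0.00042034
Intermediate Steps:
Function('s')(d) = 1
Function('T')(y, L) = Add(-3, Mul(2, y))
Function('H')(F, P) = Mul(9, P) (Function('H')(F, P) = Mul(Add(-3, Mul(2, 6)), P) = Mul(Add(-3, 12), P) = Mul(9, P))
Pow(Add(Function('H')(-92, Function('s')(6)), 2370), -1) = Pow(Add(Mul(9, 1), 2370), -1) = Pow(Add(9, 2370), -1) = Pow(2379, -1) = Rational(1, 2379)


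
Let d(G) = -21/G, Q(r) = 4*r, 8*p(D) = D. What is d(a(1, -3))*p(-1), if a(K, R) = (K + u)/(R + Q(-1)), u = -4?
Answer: 49/8 ≈ 6.1250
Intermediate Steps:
p(D) = D/8
a(K, R) = (-4 + K)/(-4 + R) (a(K, R) = (K - 4)/(R + 4*(-1)) = (-4 + K)/(R - 4) = (-4 + K)/(-4 + R))
d(a(1, -3))*p(-1) = (-21*(-4 - 3)/(-4 + 1))*((⅛)*(-1)) = -21/(-3/(-7))*(-⅛) = -21/((-⅐*(-3)))*(-⅛) = -21/3/7*(-⅛) = -21*7/3*(-⅛) = -49*(-⅛) = 49/8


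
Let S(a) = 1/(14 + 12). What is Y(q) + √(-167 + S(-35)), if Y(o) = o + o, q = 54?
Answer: 108 + I*√112866/26 ≈ 108.0 + 12.921*I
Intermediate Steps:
S(a) = 1/26
Y(o) = 2*o
Y(q) + √(-167 + S(-35)) = 2*54 + √(-167 + 1/26) = 108 + √(-4341/26) = 108 + I*√112866/26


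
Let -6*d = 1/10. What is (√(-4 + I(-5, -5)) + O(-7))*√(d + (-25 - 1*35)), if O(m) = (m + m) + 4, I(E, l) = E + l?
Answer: I*√54015*(-10 + I*√14)/30 ≈ -28.987 - 77.47*I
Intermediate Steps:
O(m) = 4 + 2*m (O(m) = 2*m + 4 = 4 + 2*m)
d = -1/60 (d = -⅙/10 = -⅙*⅒ = -1/60 ≈ -0.016667)
(√(-4 + I(-5, -5)) + O(-7))*√(d + (-25 - 1*35)) = (√(-4 + (-5 - 5)) + (4 + 2*(-7)))*√(-1/60 + (-25 - 1*35)) = (√(-4 - 10) + (4 - 14))*√(-1/60 + (-25 - 35)) = (√(-14) - 10)*√(-1/60 - 60) = (I*√14 - 10)*√(-3601/60) = (-10 + I*√14)*(I*√54015/30) = I*√54015*(-10 + I*√14)/30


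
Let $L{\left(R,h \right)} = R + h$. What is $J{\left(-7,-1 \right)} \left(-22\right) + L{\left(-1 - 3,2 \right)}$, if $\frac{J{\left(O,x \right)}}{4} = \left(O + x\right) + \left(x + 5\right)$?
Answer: $350$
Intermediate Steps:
$J{\left(O,x \right)} = 20 + 4 O + 8 x$ ($J{\left(O,x \right)} = 4 \left(\left(O + x\right) + \left(x + 5\right)\right) = 4 \left(\left(O + x\right) + \left(5 + x\right)\right) = 4 \left(5 + O + 2 x\right) = 20 + 4 O + 8 x$)
$J{\left(-7,-1 \right)} \left(-22\right) + L{\left(-1 - 3,2 \right)} = \left(20 + 4 \left(-7\right) + 8 \left(-1\right)\right) \left(-22\right) + \left(\left(-1 - 3\right) + 2\right) = \left(20 - 28 - 8\right) \left(-22\right) + \left(\left(-1 - 3\right) + 2\right) = \left(-16\right) \left(-22\right) + \left(-4 + 2\right) = 352 - 2 = 350$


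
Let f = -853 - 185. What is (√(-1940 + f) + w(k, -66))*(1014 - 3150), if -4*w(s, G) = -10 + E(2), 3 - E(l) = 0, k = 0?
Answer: -3738 - 2136*I*√2978 ≈ -3738.0 - 1.1656e+5*I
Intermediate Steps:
E(l) = 3 (E(l) = 3 - 1*0 = 3 + 0 = 3)
w(s, G) = 7/4 (w(s, G) = -(-10 + 3)/4 = -¼*(-7) = 7/4)
f = -1038
(√(-1940 + f) + w(k, -66))*(1014 - 3150) = (√(-1940 - 1038) + 7/4)*(1014 - 3150) = (√(-2978) + 7/4)*(-2136) = (I*√2978 + 7/4)*(-2136) = (7/4 + I*√2978)*(-2136) = -3738 - 2136*I*√2978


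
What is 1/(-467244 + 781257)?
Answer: 1/314013 ≈ 3.1846e-6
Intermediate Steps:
1/(-467244 + 781257) = 1/314013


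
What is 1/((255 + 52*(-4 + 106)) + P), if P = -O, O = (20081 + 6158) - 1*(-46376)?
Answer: -1/67056 ≈ -1.4913e-5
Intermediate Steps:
O = 72615 (O = 26239 + 46376 = 72615)
P = -72615 (P = -1*72615 = -72615)
1/((255 + 52*(-4 + 106)) + P) = 1/((255 + 52*(-4 + 106)) - 72615) = 1/((255 + 52*102) - 72615) = 1/((255 + 5304) - 72615) = 1/(5559 - 72615) = 1/(-67056) = -1/67056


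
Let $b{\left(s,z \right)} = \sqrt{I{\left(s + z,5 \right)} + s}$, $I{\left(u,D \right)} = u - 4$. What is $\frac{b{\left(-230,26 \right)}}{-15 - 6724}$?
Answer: $- \frac{i \sqrt{438}}{6739} \approx - 0.0031056 i$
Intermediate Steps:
$I{\left(u,D \right)} = -4 + u$
$b{\left(s,z \right)} = \sqrt{-4 + z + 2 s}$ ($b{\left(s,z \right)} = \sqrt{\left(-4 + \left(s + z\right)\right) + s} = \sqrt{\left(-4 + s + z\right) + s} = \sqrt{-4 + z + 2 s}$)
$\frac{b{\left(-230,26 \right)}}{-15 - 6724} = \frac{\sqrt{-4 + 26 + 2 \left(-230\right)}}{-15 - 6724} = \frac{\sqrt{-4 + 26 - 460}}{-15 - 6724} = \frac{\sqrt{-438}}{-6739} = i \sqrt{438} \left(- \frac{1}{6739}\right) = - \frac{i \sqrt{438}}{6739}$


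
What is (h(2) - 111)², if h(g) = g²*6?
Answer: 7569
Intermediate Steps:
h(g) = 6*g²
(h(2) - 111)² = (6*2² - 111)² = (6*4 - 111)² = (24 - 111)² = (-87)² = 7569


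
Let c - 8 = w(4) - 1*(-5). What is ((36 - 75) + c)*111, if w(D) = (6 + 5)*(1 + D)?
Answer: 3219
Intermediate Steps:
w(D) = 11 + 11*D (w(D) = 11*(1 + D) = 11 + 11*D)
c = 68 (c = 8 + ((11 + 11*4) - 1*(-5)) = 8 + ((11 + 44) + 5) = 8 + (55 + 5) = 8 + 60 = 68)
((36 - 75) + c)*111 = ((36 - 75) + 68)*111 = (-39 + 68)*111 = 29*111 = 3219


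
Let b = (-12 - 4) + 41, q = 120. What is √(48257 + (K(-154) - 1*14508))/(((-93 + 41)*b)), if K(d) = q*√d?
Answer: -√(33749 + 120*I*√154)/1300 ≈ -0.14135 - 0.003117*I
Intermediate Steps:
b = 25 (b = -16 + 41 = 25)
K(d) = 120*√d
√(48257 + (K(-154) - 1*14508))/(((-93 + 41)*b)) = √(48257 + (120*√(-154) - 1*14508))/(((-93 + 41)*25)) = √(48257 + (120*(I*√154) - 14508))/((-52*25)) = √(48257 + (120*I*√154 - 14508))/(-1300) = √(48257 + (-14508 + 120*I*√154))*(-1/1300) = √(33749 + 120*I*√154)*(-1/1300) = -√(33749 + 120*I*√154)/1300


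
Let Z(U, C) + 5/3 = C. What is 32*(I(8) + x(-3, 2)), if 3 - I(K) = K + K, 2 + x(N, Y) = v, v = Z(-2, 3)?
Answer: -1312/3 ≈ -437.33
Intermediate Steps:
Z(U, C) = -5/3 + C
v = 4/3 (v = -5/3 + 3 = 4/3 ≈ 1.3333)
x(N, Y) = -⅔ (x(N, Y) = -2 + 4/3 = -⅔)
I(K) = 3 - 2*K (I(K) = 3 - (K + K) = 3 - 2*K)
32*(I(8) + x(-3, 2)) = 32*((3 - 2*8) - ⅔) = 32*((3 - 16) - ⅔) = 32*(-13 - ⅔) = 32*(-41/3) = -1312/3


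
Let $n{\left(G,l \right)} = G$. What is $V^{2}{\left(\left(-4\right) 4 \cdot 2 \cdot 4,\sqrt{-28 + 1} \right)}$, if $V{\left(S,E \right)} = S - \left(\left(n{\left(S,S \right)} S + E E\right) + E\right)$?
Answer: $271755198 + 98910 i \sqrt{3} \approx 2.7176 \cdot 10^{8} + 1.7132 \cdot 10^{5} i$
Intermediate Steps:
$V{\left(S,E \right)} = S - E - E^{2} - S^{2}$ ($V{\left(S,E \right)} = S - \left(\left(S S + E E\right) + E\right) = S - \left(\left(S^{2} + E^{2}\right) + E\right) = S - \left(\left(E^{2} + S^{2}\right) + E\right) = S - \left(E + E^{2} + S^{2}\right) = S - E - E^{2} - S^{2}$)
$V^{2}{\left(\left(-4\right) 4 \cdot 2 \cdot 4,\sqrt{-28 + 1} \right)} = \left(\left(-4\right) 4 \cdot 2 \cdot 4 - \sqrt{-28 + 1} - \left(\sqrt{-28 + 1}\right)^{2} - \left(\left(-4\right) 4 \cdot 2 \cdot 4\right)^{2}\right)^{2} = \left(\left(-16\right) 2 \cdot 4 - \sqrt{-27} - \left(\sqrt{-27}\right)^{2} - \left(\left(-16\right) 2 \cdot 4\right)^{2}\right)^{2} = \left(\left(-32\right) 4 - 3 i \sqrt{3} - \left(3 i \sqrt{3}\right)^{2} - \left(\left(-32\right) 4\right)^{2}\right)^{2} = \left(-128 - 3 i \sqrt{3} - -27 - \left(-128\right)^{2}\right)^{2} = \left(-128 - 3 i \sqrt{3} + 27 - 16384\right)^{2} = \left(-16485 - 3 i \sqrt{3}\right)^{2}$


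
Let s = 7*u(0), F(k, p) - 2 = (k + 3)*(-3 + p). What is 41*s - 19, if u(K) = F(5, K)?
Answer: -6333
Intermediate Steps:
F(k, p) = 2 + (-3 + p)*(3 + k) (F(k, p) = 2 + (k + 3)*(-3 + p) = 2 + (3 + k)*(-3 + p) = 2 + (-3 + p)*(3 + k))
u(K) = -22 + 8*K (u(K) = -7 - 3*5 + 3*K + 5*K = -7 - 15 + 3*K + 5*K = -22 + 8*K)
s = -154 (s = 7*(-22 + 8*0) = 7*(-22 + 0) = 7*(-22) = -154)
41*s - 19 = 41*(-154) - 19 = -6314 - 19 = -6333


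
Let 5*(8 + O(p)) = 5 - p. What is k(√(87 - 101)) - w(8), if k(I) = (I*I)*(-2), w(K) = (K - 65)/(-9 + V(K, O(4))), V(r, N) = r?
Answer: -29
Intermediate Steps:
O(p) = -7 - p/5 (O(p) = -8 + (5 - p)/5 = -8 + (1 - p/5) = -7 - p/5)
w(K) = (-65 + K)/(-9 + K) (w(K) = (K - 65)/(-9 + K) = (-65 + K)/(-9 + K))
k(I) = -2*I² (k(I) = I²*(-2) = -2*I²)
k(√(87 - 101)) - w(8) = -2*(√(87 - 101))² - (-65 + 8)/(-9 + 8) = -2*(√(-14))² - (-57)/(-1) = -2*(I*√14)² - (-1)*(-57) = -2*(-14) - 1*57 = 28 - 57 = -29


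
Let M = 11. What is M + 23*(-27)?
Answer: -610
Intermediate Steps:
M + 23*(-27) = 11 + 23*(-27) = 11 - 621 = -610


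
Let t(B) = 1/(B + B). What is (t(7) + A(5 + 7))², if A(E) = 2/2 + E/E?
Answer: 841/196 ≈ 4.2908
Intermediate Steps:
t(B) = 1/(2*B)
A(E) = 2 (A(E) = 2*(½) + 1 = 1 + 1 = 2)
(t(7) + A(5 + 7))² = ((½)/7 + 2)² = ((½)*(⅐) + 2)² = (1/14 + 2)² = (29/14)² = 841/196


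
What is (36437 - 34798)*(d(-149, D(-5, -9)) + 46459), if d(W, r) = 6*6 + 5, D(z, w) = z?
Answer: 76213500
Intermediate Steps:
d(W, r) = 41 (d(W, r) = 36 + 5 = 41)
(36437 - 34798)*(d(-149, D(-5, -9)) + 46459) = (36437 - 34798)*(41 + 46459) = 1639*46500 = 76213500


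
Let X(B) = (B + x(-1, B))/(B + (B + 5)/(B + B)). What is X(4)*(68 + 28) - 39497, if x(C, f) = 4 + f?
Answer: -1610161/41 ≈ -39272.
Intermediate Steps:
X(B) = (4 + 2*B)/(B + (5 + B)/(2*B)) (X(B) = (B + (4 + B))/(B + (B + 5)/(B + B)) = (4 + 2*B)/(B + (5 + B)/((2*B))) = (4 + 2*B)/(B + (5 + B)*(1/(2*B))) = (4 + 2*B)/(B + (5 + B)/(2*B)))
X(4)*(68 + 28) - 39497 = (4*4*(2 + 4)/(5 + 4 + 2*4²))*(68 + 28) - 39497 = (4*4*6/(5 + 4 + 2*16))*96 - 39497 = (4*4*6/(5 + 4 + 32))*96 - 39497 = (4*4*6/41)*96 - 39497 = (4*4*(1/41)*6)*96 - 39497 = (96/41)*96 - 39497 = 9216/41 - 39497 = -1610161/41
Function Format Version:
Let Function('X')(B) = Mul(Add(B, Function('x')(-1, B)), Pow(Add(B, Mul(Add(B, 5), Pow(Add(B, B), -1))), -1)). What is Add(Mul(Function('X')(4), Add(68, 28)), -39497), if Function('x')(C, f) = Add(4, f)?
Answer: Rational(-1610161, 41) ≈ -39272.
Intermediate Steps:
Function('X')(B) = Mul(Pow(Add(B, Mul(Rational(1, 2), Pow(B, -1), Add(5, B))), -1), Add(4, Mul(2, B))) (Function('X')(B) = Mul(Add(B, Add(4, B)), Pow(Add(B, Mul(Add(B, 5), Pow(Add(B, B), -1))), -1)) = Mul(Add(4, Mul(2, B)), Pow(Add(B, Mul(Add(5, B), Pow(Mul(2, B), -1))), -1)) = Mul(Add(4, Mul(2, B)), Pow(Add(B, Mul(Add(5, B), Mul(Rational(1, 2), Pow(B, -1)))), -1)) = Mul(Add(4, Mul(2, B)), Pow(Add(B, Mul(Rational(1, 2), Pow(B, -1), Add(5, B))), -1)) = Mul(Pow(Add(B, Mul(Rational(1, 2), Pow(B, -1), Add(5, B))), -1), Add(4, Mul(2, B))))
Add(Mul(Function('X')(4), Add(68, 28)), -39497) = Add(Mul(Mul(4, 4, Pow(Add(5, 4, Mul(2, Pow(4, 2))), -1), Add(2, 4)), Add(68, 28)), -39497) = Add(Mul(Mul(4, 4, Pow(Add(5, 4, Mul(2, 16)), -1), 6), 96), -39497) = Add(Mul(Mul(4, 4, Pow(Add(5, 4, 32), -1), 6), 96), -39497) = Add(Mul(Mul(4, 4, Pow(41, -1), 6), 96), -39497) = Add(Mul(Mul(4, 4, Rational(1, 41), 6), 96), -39497) = Add(Mul(Rational(96, 41), 96), -39497) = Add(Rational(9216, 41), -39497) = Rational(-1610161, 41)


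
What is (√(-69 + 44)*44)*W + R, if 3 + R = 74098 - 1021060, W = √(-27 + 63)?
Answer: -946965 + 1320*I ≈ -9.4697e+5 + 1320.0*I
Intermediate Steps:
W = 6 (W = √36 = 6)
R = -946965 (R = -3 + (74098 - 1021060) = -3 - 946962 = -946965)
(√(-69 + 44)*44)*W + R = (√(-69 + 44)*44)*6 - 946965 = (√(-25)*44)*6 - 946965 = ((5*I)*44)*6 - 946965 = (220*I)*6 - 946965 = 1320*I - 946965 = -946965 + 1320*I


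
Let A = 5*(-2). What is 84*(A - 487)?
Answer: -41748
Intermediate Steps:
A = -10
84*(A - 487) = 84*(-10 - 487) = 84*(-497) = -41748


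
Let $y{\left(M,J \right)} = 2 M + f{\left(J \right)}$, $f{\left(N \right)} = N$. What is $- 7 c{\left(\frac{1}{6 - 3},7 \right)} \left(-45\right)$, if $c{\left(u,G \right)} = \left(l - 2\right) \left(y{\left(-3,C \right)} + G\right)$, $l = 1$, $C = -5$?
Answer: $1260$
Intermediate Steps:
$y{\left(M,J \right)} = J + 2 M$ ($y{\left(M,J \right)} = 2 M + J = J + 2 M$)
$c{\left(u,G \right)} = 11 - G$ ($c{\left(u,G \right)} = \left(1 - 2\right) \left(\left(-5 + 2 \left(-3\right)\right) + G\right) = - (\left(-5 - 6\right) + G) = - (-11 + G) = 11 - G$)
$- 7 c{\left(\frac{1}{6 - 3},7 \right)} \left(-45\right) = - 7 \left(11 - 7\right) \left(-45\right) = \left(-7\right) 4 \left(-45\right) = \left(-28\right) \left(-45\right) = 1260$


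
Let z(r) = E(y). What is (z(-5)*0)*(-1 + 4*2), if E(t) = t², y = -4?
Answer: 0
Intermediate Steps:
z(r) = 16 (z(r) = (-4)² = 16)
(z(-5)*0)*(-1 + 4*2) = (16*0)*(-1 + 4*2) = 0*(-1 + 8) = 0*7 = 0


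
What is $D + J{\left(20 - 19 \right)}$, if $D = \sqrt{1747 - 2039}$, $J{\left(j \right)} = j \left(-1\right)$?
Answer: $-1 + 2 i \sqrt{73} \approx -1.0 + 17.088 i$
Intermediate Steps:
$J{\left(j \right)} = - j$
$D = 2 i \sqrt{73}$ ($D = \sqrt{-292} = 2 i \sqrt{73} \approx 17.088 i$)
$D + J{\left(20 - 19 \right)} = 2 i \sqrt{73} - \left(20 - 19\right) = 2 i \sqrt{73} - 1 = -1 + 2 i \sqrt{73}$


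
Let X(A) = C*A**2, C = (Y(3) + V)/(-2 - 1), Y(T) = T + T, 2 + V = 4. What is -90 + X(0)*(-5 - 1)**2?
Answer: -90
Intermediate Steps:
V = 2 (V = -2 + 4 = 2)
Y(T) = 2*T
C = -8/3 (C = (2*3 + 2)/(-2 - 1) = (6 + 2)/(-3) = 8*(-1/3) = -8/3 ≈ -2.6667)
X(A) = -8*A**2/3
-90 + X(0)*(-5 - 1)**2 = -90 + (-8/3*0**2)*(-5 - 1)**2 = -90 - 8/3*0*(-6)**2 = -90 + 0*36 = -90 + 0 = -90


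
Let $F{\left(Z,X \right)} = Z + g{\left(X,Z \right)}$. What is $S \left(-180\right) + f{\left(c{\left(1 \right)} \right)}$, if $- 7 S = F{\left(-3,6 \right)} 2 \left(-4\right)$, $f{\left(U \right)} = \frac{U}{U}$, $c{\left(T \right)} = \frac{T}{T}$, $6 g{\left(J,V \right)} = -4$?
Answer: $\frac{5287}{7} \approx 755.29$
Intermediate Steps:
$g{\left(J,V \right)} = - \frac{2}{3}$ ($g{\left(J,V \right)} = \frac{1}{6} \left(-4\right) = - \frac{2}{3}$)
$c{\left(T \right)} = 1$
$f{\left(U \right)} = 1$
$F{\left(Z,X \right)} = - \frac{2}{3} + Z$ ($F{\left(Z,X \right)} = Z - \frac{2}{3} = - \frac{2}{3} + Z$)
$S = - \frac{88}{21}$ ($S = - \frac{\left(- \frac{2}{3} - 3\right) 2 \left(-4\right)}{7} = - \frac{\left(- \frac{11}{3}\right) 2 \left(-4\right)}{7} = - \frac{\left(- \frac{22}{3}\right) \left(-4\right)}{7} = \left(- \frac{1}{7}\right) \frac{88}{3} = - \frac{88}{21} \approx -4.1905$)
$S \left(-180\right) + f{\left(c{\left(1 \right)} \right)} = \left(- \frac{88}{21}\right) \left(-180\right) + 1 = \frac{5280}{7} + 1 = \frac{5287}{7}$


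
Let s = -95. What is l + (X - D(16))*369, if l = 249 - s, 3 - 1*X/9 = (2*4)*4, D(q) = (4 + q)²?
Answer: -243565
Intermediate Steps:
X = -261 (X = 27 - 9*2*4*4 = 27 - 72*4 = 27 - 9*32 = 27 - 288 = -261)
l = 344 (l = 249 - 1*(-95) = 249 + 95 = 344)
l + (X - D(16))*369 = 344 + (-261 - (4 + 16)²)*369 = 344 + (-261 - 1*20²)*369 = 344 + (-261 - 1*400)*369 = 344 + (-261 - 400)*369 = 344 - 661*369 = 344 - 243909 = -243565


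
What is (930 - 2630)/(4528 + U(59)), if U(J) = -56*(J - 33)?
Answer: -425/768 ≈ -0.55339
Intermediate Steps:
U(J) = 1848 - 56*J (U(J) = -56*(-33 + J) = 1848 - 56*J)
(930 - 2630)/(4528 + U(59)) = (930 - 2630)/(4528 + (1848 - 56*59)) = -1700/(4528 + (1848 - 3304)) = -1700/(4528 - 1456) = -1700/3072 = -1700*1/3072 = -425/768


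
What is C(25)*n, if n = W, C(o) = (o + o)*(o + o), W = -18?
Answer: -45000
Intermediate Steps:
C(o) = 4*o² (C(o) = (2*o)*(2*o) = 4*o²)
n = -18
C(25)*n = (4*25²)*(-18) = (4*625)*(-18) = 2500*(-18) = -45000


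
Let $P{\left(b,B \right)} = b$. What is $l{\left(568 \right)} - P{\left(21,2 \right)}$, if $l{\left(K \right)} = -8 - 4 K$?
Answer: $-2301$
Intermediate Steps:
$l{\left(568 \right)} - P{\left(21,2 \right)} = \left(-8 - 2272\right) - 21 = -2280 - 21 = -2301$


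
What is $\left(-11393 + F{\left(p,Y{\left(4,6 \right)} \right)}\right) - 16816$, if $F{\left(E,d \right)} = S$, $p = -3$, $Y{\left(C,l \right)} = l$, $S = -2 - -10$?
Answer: $-28201$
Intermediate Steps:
$S = 8$ ($S = -2 + 10 = 8$)
$F{\left(E,d \right)} = 8$
$\left(-11393 + F{\left(p,Y{\left(4,6 \right)} \right)}\right) - 16816 = \left(-11393 + 8\right) - 16816 = -11385 - 16816 = -28201$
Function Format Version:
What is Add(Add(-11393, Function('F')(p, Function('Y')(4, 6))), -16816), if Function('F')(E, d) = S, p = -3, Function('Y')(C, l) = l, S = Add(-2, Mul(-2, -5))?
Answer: -28201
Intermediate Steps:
S = 8 (S = Add(-2, 10) = 8)
Function('F')(E, d) = 8
Add(Add(-11393, Function('F')(p, Function('Y')(4, 6))), -16816) = Add(Add(-11393, 8), -16816) = Add(-11385, -16816) = -28201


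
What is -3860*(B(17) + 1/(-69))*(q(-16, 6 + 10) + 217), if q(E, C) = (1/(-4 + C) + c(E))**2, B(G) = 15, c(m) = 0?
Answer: -15590282345/1242 ≈ -1.2553e+7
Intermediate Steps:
q(E, C) = (-4 + C)**(-2) (q(E, C) = (1/(-4 + C) + 0)**2 = (1/(-4 + C))**2 = (-4 + C)**(-2))
-3860*(B(17) + 1/(-69))*(q(-16, 6 + 10) + 217) = -3860*(15 + 1/(-69))*((-4 + (6 + 10))**(-2) + 217) = -3860*(15 - 1/69)*((-4 + 16)**(-2) + 217) = -3991240*(12**(-2) + 217)/69 = -3991240*(1/144 + 217)/69 = -3991240*31249/(69*144) = -3860*16155733/4968 = -15590282345/1242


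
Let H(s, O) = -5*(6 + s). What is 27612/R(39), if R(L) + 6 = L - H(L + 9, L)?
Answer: 9204/101 ≈ 91.129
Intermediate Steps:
H(s, O) = -30 - 5*s
R(L) = 69 + 6*L (R(L) = -6 + (L - (-30 - 5*(L + 9))) = -6 + (L - (-30 - 5*(9 + L))) = -6 + (L - (-30 + (-45 - 5*L))) = -6 + (L - (-75 - 5*L)) = -6 + (L + (75 + 5*L)) = -6 + (75 + 6*L) = 69 + 6*L)
27612/R(39) = 27612/(69 + 6*39) = 27612/(69 + 234) = 27612/303 = 27612*(1/303) = 9204/101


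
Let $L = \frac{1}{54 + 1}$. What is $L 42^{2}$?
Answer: $\frac{1764}{55} \approx 32.073$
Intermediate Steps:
$L = \frac{1}{55} \approx 0.018182$
$L 42^{2} = \frac{42^{2}}{55} = \frac{1}{55} \cdot 1764 = \frac{1764}{55}$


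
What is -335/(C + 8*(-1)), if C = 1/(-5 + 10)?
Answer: 1675/39 ≈ 42.949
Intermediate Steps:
C = ⅕ (C = 1/5 = ⅕ ≈ 0.20000)
-335/(C + 8*(-1)) = -335/(⅕ + 8*(-1)) = -335/(⅕ - 8) = -335/(-39/5) = -335*(-5/39) = 1675/39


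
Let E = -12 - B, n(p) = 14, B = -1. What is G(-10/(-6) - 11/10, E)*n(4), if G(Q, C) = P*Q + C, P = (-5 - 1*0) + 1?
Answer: -2786/15 ≈ -185.73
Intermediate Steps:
P = -4 (P = (-5 + 0) + 1 = -5 + 1 = -4)
E = -11 (E = -12 - 1*(-1) = -12 + 1 = -11)
G(Q, C) = C - 4*Q (G(Q, C) = -4*Q + C = C - 4*Q)
G(-10/(-6) - 11/10, E)*n(4) = (-11 - 4*(-10/(-6) - 11/10))*14 = (-11 - 4*(-10*(-⅙) - 11*⅒))*14 = (-11 - 4*(5/3 - 11/10))*14 = (-11 - 4*17/30)*14 = (-11 - 34/15)*14 = -199/15*14 = -2786/15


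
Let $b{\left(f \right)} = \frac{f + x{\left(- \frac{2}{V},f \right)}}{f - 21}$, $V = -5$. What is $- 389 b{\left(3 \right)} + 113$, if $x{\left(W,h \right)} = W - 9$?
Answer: $- \frac{361}{45} \approx -8.0222$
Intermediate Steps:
$x{\left(W,h \right)} = -9 + W$ ($x{\left(W,h \right)} = W - 9 = -9 + W$)
$b{\left(f \right)} = \frac{- \frac{43}{5} + f}{-21 + f}$ ($b{\left(f \right)} = \frac{f - \left(9 + \frac{2}{-5}\right)}{f - 21} = \frac{f - \frac{43}{5}}{-21 + f} = \frac{- \frac{43}{5} + f}{-21 + f}$)
$- 389 b{\left(3 \right)} + 113 = - 389 \frac{- \frac{43}{5} + 3}{-21 + 3} + 113 = - 389 \frac{1}{-18} \left(- \frac{28}{5}\right) + 113 = - 389 \left(\left(- \frac{1}{18}\right) \left(- \frac{28}{5}\right)\right) + 113 = \left(-389\right) \frac{14}{45} + 113 = - \frac{5446}{45} + 113 = - \frac{361}{45}$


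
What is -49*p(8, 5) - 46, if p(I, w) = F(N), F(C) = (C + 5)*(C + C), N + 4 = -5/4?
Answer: -1397/8 ≈ -174.63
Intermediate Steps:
N = -21/4 (N = -4 - 5/4 = -21/4 ≈ -5.2500)
F(C) = 2*C*(5 + C) (F(C) = (5 + C)*(2*C) = 2*C*(5 + C))
p(I, w) = 21/8 (p(I, w) = 2*(-21/4)*(5 - 21/4) = 2*(-21/4)*(-¼) = 21/8)
-49*p(8, 5) - 46 = -49*21/8 - 46 = -1029/8 - 46 = -1397/8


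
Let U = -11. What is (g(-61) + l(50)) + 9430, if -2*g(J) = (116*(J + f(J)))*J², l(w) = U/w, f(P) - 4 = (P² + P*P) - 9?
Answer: -79593206911/50 ≈ -1.5919e+9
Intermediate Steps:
f(P) = -5 + 2*P² (f(P) = 4 + ((P² + P*P) - 9) = 4 + ((P² + P²) - 9) = 4 + (2*P² - 9) = 4 + (-9 + 2*P²) = -5 + 2*P²)
l(w) = -11/w
g(J) = -J²*(-580 + 116*J + 232*J²)/2 (g(J) = -116*(J + (-5 + 2*J²))*J²/2 = -116*(-5 + J + 2*J²)*J²/2 = -(-580 + 116*J + 232*J²)*J²/2 = -J²*(-580 + 116*J + 232*J²)/2)
(g(-61) + l(50)) + 9430 = (58*(-61)²*(5 - 1*(-61) - 2*(-61)²) - 11/50) + 9430 = (58*3721*(5 + 61 - 2*3721) - 11*1/50) + 9430 = (58*3721*(5 + 61 - 7442) - 11/50) + 9430 = (58*3721*(-7376) - 11/50) + 9430 = (-1591873568 - 11/50) + 9430 = -79593678411/50 + 9430 = -79593206911/50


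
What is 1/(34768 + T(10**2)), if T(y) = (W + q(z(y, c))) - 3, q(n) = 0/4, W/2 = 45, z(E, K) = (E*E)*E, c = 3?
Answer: 1/34855 ≈ 2.8690e-5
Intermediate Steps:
z(E, K) = E**3 (z(E, K) = E**2*E = E**3)
W = 90 (W = 2*45 = 90)
q(n) = 0 (q(n) = 0*(1/4) = 0)
T(y) = 87 (T(y) = (90 + 0) - 3 = 90 - 3 = 87)
1/(34768 + T(10**2)) = 1/(34768 + 87) = 1/34855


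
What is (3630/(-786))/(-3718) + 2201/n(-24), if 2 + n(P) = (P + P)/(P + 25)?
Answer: -24363282/553475 ≈ -44.019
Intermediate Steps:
n(P) = -2 + 2*P/(25 + P) (n(P) = -2 + (P + P)/(P + 25) = -2 + (2*P)/(25 + P) = -2 + 2*P/(25 + P))
(3630/(-786))/(-3718) + 2201/n(-24) = (3630/(-786))/(-3718) + 2201/((-50/(25 - 24))) = (3630*(-1/786))*(-1/3718) + 2201/((-50/1)) = -605/131*(-1/3718) + 2201/((-50*1)) = 55/44278 + 2201/(-50) = 55/44278 + 2201*(-1/50) = 55/44278 - 2201/50 = -24363282/553475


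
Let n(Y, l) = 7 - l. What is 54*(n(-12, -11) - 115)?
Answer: -5238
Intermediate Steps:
54*(n(-12, -11) - 115) = 54*((7 - 1*(-11)) - 115) = 54*((7 + 11) - 115) = 54*(18 - 115) = 54*(-97) = -5238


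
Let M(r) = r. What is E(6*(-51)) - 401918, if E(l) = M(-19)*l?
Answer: -396104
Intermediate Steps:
E(l) = -19*l
E(6*(-51)) - 401918 = -114*(-51) - 401918 = -19*(-306) - 401918 = 5814 - 401918 = -396104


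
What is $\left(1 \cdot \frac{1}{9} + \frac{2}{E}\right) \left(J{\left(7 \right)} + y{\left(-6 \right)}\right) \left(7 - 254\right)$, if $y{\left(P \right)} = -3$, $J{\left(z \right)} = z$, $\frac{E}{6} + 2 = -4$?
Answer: $- \frac{494}{9} \approx -54.889$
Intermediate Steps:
$E = -36$ ($E = -12 + 6 \left(-4\right) = -12 - 24 = -36$)
$\left(1 \cdot \frac{1}{9} + \frac{2}{E}\right) \left(J{\left(7 \right)} + y{\left(-6 \right)}\right) \left(7 - 254\right) = \left(1 \cdot \frac{1}{9} + \frac{2}{-36}\right) \left(7 - 3\right) \left(7 - 254\right) = \left(1 \cdot \frac{1}{9} + 2 \left(- \frac{1}{36}\right)\right) 4 \left(-247\right) = \left(\frac{1}{9} - \frac{1}{18}\right) \left(-988\right) = \frac{1}{18} \left(-988\right) = - \frac{494}{9}$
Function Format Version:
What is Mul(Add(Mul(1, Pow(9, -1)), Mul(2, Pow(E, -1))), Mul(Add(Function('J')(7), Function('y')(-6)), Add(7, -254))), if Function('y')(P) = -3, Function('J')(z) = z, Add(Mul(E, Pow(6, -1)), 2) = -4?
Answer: Rational(-494, 9) ≈ -54.889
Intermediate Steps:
E = -36 (E = Add(-12, Mul(6, -4)) = Add(-12, -24) = -36)
Mul(Add(Mul(1, Pow(9, -1)), Mul(2, Pow(E, -1))), Mul(Add(Function('J')(7), Function('y')(-6)), Add(7, -254))) = Mul(Add(Mul(1, Pow(9, -1)), Mul(2, Pow(-36, -1))), Mul(Add(7, -3), Add(7, -254))) = Mul(Add(Mul(1, Rational(1, 9)), Mul(2, Rational(-1, 36))), Mul(4, -247)) = Mul(Add(Rational(1, 9), Rational(-1, 18)), -988) = Mul(Rational(1, 18), -988) = Rational(-494, 9)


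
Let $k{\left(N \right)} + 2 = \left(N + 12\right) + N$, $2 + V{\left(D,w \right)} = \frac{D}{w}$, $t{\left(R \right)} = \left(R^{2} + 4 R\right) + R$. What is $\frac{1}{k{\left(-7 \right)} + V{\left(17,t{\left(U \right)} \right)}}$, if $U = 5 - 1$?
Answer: $- \frac{36}{199} \approx -0.1809$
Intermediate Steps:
$U = 4$ ($U = 5 - 1 = 4$)
$t{\left(R \right)} = R^{2} + 5 R$
$V{\left(D,w \right)} = -2 + \frac{D}{w}$
$k{\left(N \right)} = 10 + 2 N$ ($k{\left(N \right)} = -2 + \left(\left(N + 12\right) + N\right) = -2 + \left(\left(12 + N\right) + N\right) = -2 + \left(12 + 2 N\right) = 10 + 2 N$)
$\frac{1}{k{\left(-7 \right)} + V{\left(17,t{\left(U \right)} \right)}} = \frac{1}{\left(10 + 2 \left(-7\right)\right) - \left(2 - \frac{17}{4 \left(5 + 4\right)}\right)} = \frac{1}{\left(10 - 14\right) - \left(2 - \frac{17}{4 \cdot 9}\right)} = \frac{1}{-4 - \left(2 - \frac{17}{36}\right)} = \frac{1}{-4 + \left(-2 + 17 \cdot \frac{1}{36}\right)} = \frac{1}{-4 + \left(-2 + \frac{17}{36}\right)} = \frac{1}{-4 - \frac{55}{36}} = \frac{1}{- \frac{199}{36}} = - \frac{36}{199}$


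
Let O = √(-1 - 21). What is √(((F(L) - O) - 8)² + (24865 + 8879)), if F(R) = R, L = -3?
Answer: √(33843 + 22*I*√22) ≈ 183.96 + 0.2805*I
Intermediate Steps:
O = I*√22 (O = √(-22) = I*√22 ≈ 4.6904*I)
√(((F(L) - O) - 8)² + (24865 + 8879)) = √(((-3 - I*√22) - 8)² + (24865 + 8879)) = √(((-3 - I*√22) - 8)² + 33744) = √((-11 - I*√22)² + 33744) = √(33744 + (-11 - I*√22)²)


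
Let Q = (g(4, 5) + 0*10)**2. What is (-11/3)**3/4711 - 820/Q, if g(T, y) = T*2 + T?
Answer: -2902589/508788 ≈ -5.7049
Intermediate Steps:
g(T, y) = 3*T (g(T, y) = 2*T + T = 3*T)
Q = 144 (Q = (3*4 + 0*10)**2 = (12 + 0)**2 = 12**2 = 144)
(-11/3)**3/4711 - 820/Q = (-11/3)**3/4711 - 820/144 = (-11*1/3)**3*(1/4711) - 820*1/144 = (-11/3)**3*(1/4711) - 205/36 = -1331/27*1/4711 - 205/36 = -1331/127197 - 205/36 = -2902589/508788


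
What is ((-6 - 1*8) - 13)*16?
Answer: -432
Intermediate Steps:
((-6 - 1*8) - 13)*16 = ((-6 - 8) - 13)*16 = (-14 - 13)*16 = -27*16 = -432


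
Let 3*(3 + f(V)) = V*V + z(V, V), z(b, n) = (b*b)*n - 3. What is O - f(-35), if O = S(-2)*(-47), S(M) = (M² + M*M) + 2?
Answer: 40252/3 ≈ 13417.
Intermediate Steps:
z(b, n) = -3 + n*b² (z(b, n) = b²*n - 3 = n*b² - 3 = -3 + n*b²)
f(V) = -4 + V²/3 + V³/3 (f(V) = -3 + (V*V + (-3 + V*V²))/3 = -3 + (V² + (-3 + V³))/3 = -3 + (-3 + V² + V³)/3 = -3 + (-1 + V²/3 + V³/3) = -4 + V²/3 + V³/3)
S(M) = 2 + 2*M² (S(M) = (M² + M²) + 2 = 2*M² + 2 = 2 + 2*M²)
O = -470 (O = (2 + 2*(-2)²)*(-47) = (2 + 2*4)*(-47) = (2 + 8)*(-47) = 10*(-47) = -470)
O - f(-35) = -470 - (-4 + (⅓)*(-35)² + (⅓)*(-35)³) = -470 - (-4 + (⅓)*1225 + (⅓)*(-42875)) = -470 - (-4 + 1225/3 - 42875/3) = -470 - 1*(-41662/3) = -470 + 41662/3 = 40252/3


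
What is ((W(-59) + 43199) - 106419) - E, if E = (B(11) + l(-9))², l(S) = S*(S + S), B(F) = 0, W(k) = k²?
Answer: -85983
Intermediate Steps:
l(S) = 2*S² (l(S) = S*(2*S) = 2*S²)
E = 26244 (E = (0 + 2*(-9)²)² = (0 + 2*81)² = (0 + 162)² = 162² = 26244)
((W(-59) + 43199) - 106419) - E = (((-59)² + 43199) - 106419) - 1*26244 = ((3481 + 43199) - 106419) - 26244 = (46680 - 106419) - 26244 = -59739 - 26244 = -85983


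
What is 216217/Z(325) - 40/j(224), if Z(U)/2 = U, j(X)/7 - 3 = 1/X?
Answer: 144682041/437450 ≈ 330.74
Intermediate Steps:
j(X) = 21 + 7/X
Z(U) = 2*U
216217/Z(325) - 40/j(224) = 216217/((2*325)) - 40/(21 + 7/224) = 216217/650 - 40/(21 + 7*(1/224)) = 216217*(1/650) - 40/(21 + 1/32) = 216217/650 - 40/673/32 = 216217/650 - 40*32/673 = 216217/650 - 1280/673 = 144682041/437450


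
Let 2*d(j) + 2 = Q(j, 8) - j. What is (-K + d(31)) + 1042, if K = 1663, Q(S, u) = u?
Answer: -1267/2 ≈ -633.50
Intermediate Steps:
d(j) = 3 - j/2 (d(j) = -1 + (8 - j)/2 = -1 + (4 - j/2) = 3 - j/2)
(-K + d(31)) + 1042 = (-1*1663 + (3 - 1/2*31)) + 1042 = (-1663 + (3 - 31/2)) + 1042 = (-1663 - 25/2) + 1042 = -3351/2 + 1042 = -1267/2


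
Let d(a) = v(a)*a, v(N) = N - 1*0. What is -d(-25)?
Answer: -625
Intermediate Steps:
v(N) = N (v(N) = N + 0 = N)
d(a) = a² (d(a) = a*a = a²)
-d(-25) = -1*(-25)² = -1*625 = -625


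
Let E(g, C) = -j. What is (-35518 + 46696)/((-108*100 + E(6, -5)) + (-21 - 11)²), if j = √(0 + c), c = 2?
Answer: -54638064/47785087 + 5589*√2/47785087 ≈ -1.1432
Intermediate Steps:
j = √2 (j = √(0 + 2) = √2 ≈ 1.4142)
E(g, C) = -√2
(-35518 + 46696)/((-108*100 + E(6, -5)) + (-21 - 11)²) = (-35518 + 46696)/((-108*100 - √2) + (-21 - 11)²) = 11178/((-10800 - √2) + (-32)²) = 11178/((-10800 - √2) + 1024) = 11178/(-9776 - √2)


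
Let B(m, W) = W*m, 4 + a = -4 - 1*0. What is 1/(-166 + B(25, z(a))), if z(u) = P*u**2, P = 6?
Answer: 1/9434 ≈ 0.00010600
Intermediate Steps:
a = -8 (a = -4 + (-4 - 1*0) = -4 + (-4 + 0) = -4 - 4 = -8)
z(u) = 6*u**2
1/(-166 + B(25, z(a))) = 1/(-166 + (6*(-8)**2)*25) = 1/(-166 + (6*64)*25) = 1/(-166 + 384*25) = 1/(-166 + 9600) = 1/9434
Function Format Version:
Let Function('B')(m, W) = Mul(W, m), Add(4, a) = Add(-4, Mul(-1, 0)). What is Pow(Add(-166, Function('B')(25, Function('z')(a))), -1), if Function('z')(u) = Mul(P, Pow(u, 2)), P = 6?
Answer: Rational(1, 9434) ≈ 0.00010600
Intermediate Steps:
a = -8 (a = Add(-4, Add(-4, Mul(-1, 0))) = Add(-4, Add(-4, 0)) = Add(-4, -4) = -8)
Function('z')(u) = Mul(6, Pow(u, 2))
Pow(Add(-166, Function('B')(25, Function('z')(a))), -1) = Pow(Add(-166, Mul(Mul(6, Pow(-8, 2)), 25)), -1) = Pow(Add(-166, Mul(Mul(6, 64), 25)), -1) = Pow(Add(-166, Mul(384, 25)), -1) = Pow(Add(-166, 9600), -1) = Pow(9434, -1) = Rational(1, 9434)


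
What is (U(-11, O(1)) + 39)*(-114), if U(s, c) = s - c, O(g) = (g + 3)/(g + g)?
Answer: -2964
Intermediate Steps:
O(g) = (3 + g)/(2*g) (O(g) = (3 + g)/((2*g)) = (3 + g)*(1/(2*g)) = (3 + g)/(2*g))
(U(-11, O(1)) + 39)*(-114) = ((-11 - (3 + 1)/(2*1)) + 39)*(-114) = ((-11 - 4/2) + 39)*(-114) = ((-11 - 1*2) + 39)*(-114) = ((-11 - 2) + 39)*(-114) = (-13 + 39)*(-114) = 26*(-114) = -2964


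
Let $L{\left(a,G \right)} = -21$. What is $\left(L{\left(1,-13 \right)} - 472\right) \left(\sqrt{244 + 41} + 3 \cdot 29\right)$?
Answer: $-42891 - 493 \sqrt{285} \approx -51214.0$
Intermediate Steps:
$\left(L{\left(1,-13 \right)} - 472\right) \left(\sqrt{244 + 41} + 3 \cdot 29\right) = \left(-21 - 472\right) \left(\sqrt{244 + 41} + 3 \cdot 29\right) = - 493 \left(\sqrt{285} + 87\right) = - 493 \left(87 + \sqrt{285}\right) = -42891 - 493 \sqrt{285}$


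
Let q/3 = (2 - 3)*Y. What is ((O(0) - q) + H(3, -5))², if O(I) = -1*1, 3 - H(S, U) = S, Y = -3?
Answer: 100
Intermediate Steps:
H(S, U) = 3 - S
O(I) = -1
q = 9 (q = 3*((2 - 3)*(-3)) = 3*(-1*(-3)) = 3*3 = 9)
((O(0) - q) + H(3, -5))² = ((-1 - 1*9) + (3 - 1*3))² = ((-1 - 9) + (3 - 3))² = (-10 + 0)² = (-10)² = 100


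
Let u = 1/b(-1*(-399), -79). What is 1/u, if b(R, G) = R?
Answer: 399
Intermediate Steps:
u = 1/399 (u = 1/(-1*(-399)) = 1/399 ≈ 0.0025063)
1/u = 1/(1/399) = 399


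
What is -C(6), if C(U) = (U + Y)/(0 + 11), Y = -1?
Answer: -5/11 ≈ -0.45455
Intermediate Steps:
C(U) = -1/11 + U/11 (C(U) = (U - 1)/(0 + 11) = (-1 + U)/11 = (-1 + U)*(1/11) = -1/11 + U/11)
-C(6) = -(-1/11 + (1/11)*6) = -(-1/11 + 6/11) = -1*5/11 = -5/11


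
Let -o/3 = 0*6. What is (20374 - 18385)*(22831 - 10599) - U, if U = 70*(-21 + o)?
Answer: 24330918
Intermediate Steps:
o = 0 (o = -0*6 = -3*0 = 0)
U = -1470 (U = 70*(-21 + 0) = 70*(-21) = -1470)
(20374 - 18385)*(22831 - 10599) - U = (20374 - 18385)*(22831 - 10599) - 1*(-1470) = 1989*12232 + 1470 = 24329448 + 1470 = 24330918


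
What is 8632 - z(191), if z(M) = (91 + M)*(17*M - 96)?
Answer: -879950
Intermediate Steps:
z(M) = (-96 + 17*M)*(91 + M) (z(M) = (91 + M)*(-96 + 17*M) = (-96 + 17*M)*(91 + M))
8632 - z(191) = 8632 - (-8736 + 17*191² + 1451*191) = 8632 - (-8736 + 17*36481 + 277141) = 8632 - (-8736 + 620177 + 277141) = 8632 - 1*888582 = 8632 - 888582 = -879950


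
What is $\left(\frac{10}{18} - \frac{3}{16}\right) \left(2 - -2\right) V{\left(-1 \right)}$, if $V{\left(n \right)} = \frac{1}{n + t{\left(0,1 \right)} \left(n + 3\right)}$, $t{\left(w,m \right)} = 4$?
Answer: $\frac{53}{252} \approx 0.21032$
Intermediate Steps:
$V{\left(n \right)} = \frac{1}{12 + 5 n}$ ($V{\left(n \right)} = \frac{1}{n + 4 \left(n + 3\right)} = \frac{1}{n + 4 \left(3 + n\right)} = \frac{1}{n + \left(12 + 4 n\right)} = \frac{1}{12 + 5 n}$)
$\left(\frac{10}{18} - \frac{3}{16}\right) \left(2 - -2\right) V{\left(-1 \right)} = \frac{\left(\frac{10}{18} - \frac{3}{16}\right) \left(2 - -2\right)}{12 + 5 \left(-1\right)} = \frac{\left(10 \cdot \frac{1}{18} - \frac{3}{16}\right) \left(2 + 2\right)}{12 - 5} = \frac{\left(\frac{5}{9} - \frac{3}{16}\right) 4}{7} = \frac{53}{144} \cdot 4 \cdot \frac{1}{7} = \frac{53}{36} \cdot \frac{1}{7} = \frac{53}{252}$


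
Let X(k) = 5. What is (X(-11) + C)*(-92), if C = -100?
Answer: 8740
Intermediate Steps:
(X(-11) + C)*(-92) = (5 - 100)*(-92) = -95*(-92) = 8740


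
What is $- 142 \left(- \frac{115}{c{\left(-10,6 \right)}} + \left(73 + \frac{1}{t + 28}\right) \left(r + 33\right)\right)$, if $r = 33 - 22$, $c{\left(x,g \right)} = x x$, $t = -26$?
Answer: $- \frac{4590647}{10} \approx -4.5906 \cdot 10^{5}$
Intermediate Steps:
$c{\left(x,g \right)} = x^{2}$
$r = 11$
$- 142 \left(- \frac{115}{c{\left(-10,6 \right)}} + \left(73 + \frac{1}{t + 28}\right) \left(r + 33\right)\right) = - 142 \left(- \frac{115}{\left(-10\right)^{2}} + \left(73 + \frac{1}{-26 + 28}\right) \left(11 + 33\right)\right) = - 142 \left(- \frac{115}{100} + \left(73 + \frac{1}{2}\right) 44\right) = - 142 \left(\left(-115\right) \frac{1}{100} + \left(73 + \frac{1}{2}\right) 44\right) = - 142 \left(- \frac{23}{20} + \frac{147}{2} \cdot 44\right) = - 142 \left(- \frac{23}{20} + 3234\right) = \left(-142\right) \frac{64657}{20} = - \frac{4590647}{10}$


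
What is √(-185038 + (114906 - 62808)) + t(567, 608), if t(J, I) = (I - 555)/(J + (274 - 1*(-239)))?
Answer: 53/1080 + 34*I*√115 ≈ 0.049074 + 364.61*I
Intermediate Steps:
t(J, I) = (-555 + I)/(513 + J) (t(J, I) = (-555 + I)/(J + (274 + 239)) = (-555 + I)/(J + 513) = (-555 + I)/(513 + J))
√(-185038 + (114906 - 62808)) + t(567, 608) = √(-185038 + (114906 - 62808)) + (-555 + 608)/(513 + 567) = √(-185038 + 52098) + 53/1080 = √(-132940) + (1/1080)*53 = 34*I*√115 + 53/1080 = 53/1080 + 34*I*√115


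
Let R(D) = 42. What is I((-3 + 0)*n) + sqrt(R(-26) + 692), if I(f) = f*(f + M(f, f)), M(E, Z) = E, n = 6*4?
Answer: 10368 + sqrt(734) ≈ 10395.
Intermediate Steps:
n = 24
I(f) = 2*f**2 (I(f) = f*(f + f) = f*(2*f) = 2*f**2)
I((-3 + 0)*n) + sqrt(R(-26) + 692) = 2*((-3 + 0)*24)**2 + sqrt(42 + 692) = 2*(-3*24)**2 + sqrt(734) = 2*(-72)**2 + sqrt(734) = 2*5184 + sqrt(734) = 10368 + sqrt(734)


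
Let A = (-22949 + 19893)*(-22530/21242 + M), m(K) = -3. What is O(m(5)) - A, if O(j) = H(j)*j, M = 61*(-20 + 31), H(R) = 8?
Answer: 21744486952/10621 ≈ 2.0473e+6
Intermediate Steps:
M = 671 (M = 61*11 = 671)
O(j) = 8*j
A = -21744741856/10621 (A = (-22949 + 19893)*(-22530/21242 + 671) = -3056*(-22530*1/21242 + 671) = -3056*(-11265/10621 + 671) = -3056*7115426/10621 = -21744741856/10621 ≈ -2.0473e+6)
O(m(5)) - A = 8*(-3) - 1*(-21744741856/10621) = -24 + 21744741856/10621 = 21744486952/10621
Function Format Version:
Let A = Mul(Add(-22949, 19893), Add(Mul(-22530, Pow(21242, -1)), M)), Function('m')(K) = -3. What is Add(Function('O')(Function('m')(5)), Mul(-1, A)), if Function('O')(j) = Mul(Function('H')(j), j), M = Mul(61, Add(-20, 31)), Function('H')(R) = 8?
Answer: Rational(21744486952, 10621) ≈ 2.0473e+6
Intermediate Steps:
M = 671 (M = Mul(61, 11) = 671)
Function('O')(j) = Mul(8, j)
A = Rational(-21744741856, 10621) (A = Mul(Add(-22949, 19893), Add(Mul(-22530, Pow(21242, -1)), 671)) = Mul(-3056, Add(Mul(-22530, Rational(1, 21242)), 671)) = Mul(-3056, Add(Rational(-11265, 10621), 671)) = Mul(-3056, Rational(7115426, 10621)) = Rational(-21744741856, 10621) ≈ -2.0473e+6)
Add(Function('O')(Function('m')(5)), Mul(-1, A)) = Add(Mul(8, -3), Mul(-1, Rational(-21744741856, 10621))) = Add(-24, Rational(21744741856, 10621)) = Rational(21744486952, 10621)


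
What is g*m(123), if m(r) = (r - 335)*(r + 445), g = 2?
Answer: -240832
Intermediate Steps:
m(r) = (-335 + r)*(445 + r)
g*m(123) = 2*(-149075 + 123² + 110*123) = 2*(-149075 + 15129 + 13530) = 2*(-120416) = -240832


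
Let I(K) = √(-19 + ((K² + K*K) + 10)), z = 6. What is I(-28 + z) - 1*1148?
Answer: -1148 + √959 ≈ -1117.0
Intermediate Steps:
I(K) = √(-9 + 2*K²) (I(K) = √(-19 + ((K² + K²) + 10)) = √(-19 + (2*K² + 10)) = √(-19 + (10 + 2*K²)) = √(-9 + 2*K²))
I(-28 + z) - 1*1148 = √(-9 + 2*(-28 + 6)²) - 1*1148 = √(-9 + 2*(-22)²) - 1148 = √(-9 + 2*484) - 1148 = √(-9 + 968) - 1148 = √959 - 1148 = -1148 + √959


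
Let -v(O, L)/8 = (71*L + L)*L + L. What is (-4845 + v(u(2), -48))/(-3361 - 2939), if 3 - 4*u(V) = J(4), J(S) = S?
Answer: 88771/420 ≈ 211.36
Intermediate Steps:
u(V) = -¼ (u(V) = ¾ - ¼*4 = ¾ - 1 = -¼)
v(O, L) = -576*L² - 8*L (v(O, L) = -8*((71*L + L)*L + L) = -8*((72*L)*L + L) = -8*(72*L² + L) = -8*(L + 72*L²) = -576*L² - 8*L)
(-4845 + v(u(2), -48))/(-3361 - 2939) = (-4845 - 8*(-48)*(1 + 72*(-48)))/(-3361 - 2939) = (-4845 - 8*(-48)*(1 - 3456))/(-6300) = (-4845 - 8*(-48)*(-3455))*(-1/6300) = (-4845 - 1326720)*(-1/6300) = -1331565*(-1/6300) = 88771/420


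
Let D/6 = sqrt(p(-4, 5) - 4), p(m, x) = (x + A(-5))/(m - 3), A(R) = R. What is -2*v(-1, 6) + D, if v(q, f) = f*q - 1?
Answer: 14 + 12*I ≈ 14.0 + 12.0*I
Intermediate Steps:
v(q, f) = -1 + f*q
p(m, x) = (-5 + x)/(-3 + m) (p(m, x) = (x - 5)/(m - 3) = (-5 + x)/(-3 + m))
D = 12*I (D = 6*sqrt((-5 + 5)/(-3 - 4) - 4) = 6*sqrt(0/(-7) - 4) = 6*sqrt(-1/7*0 - 4) = 6*sqrt(0 - 4) = 6*sqrt(-4) = 6*(2*I) = 12*I ≈ 12.0*I)
-2*v(-1, 6) + D = -2*(-1 + 6*(-1)) + 12*I = -2*(-1 - 6) + 12*I = -2*(-7) + 12*I = 14 + 12*I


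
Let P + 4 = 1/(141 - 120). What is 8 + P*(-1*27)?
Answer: 803/7 ≈ 114.71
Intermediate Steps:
P = -83/21 (P = -4 + 1/(141 - 120) = -4 + 1/21 = -83/21 ≈ -3.9524)
8 + P*(-1*27) = 8 - (-83)*27/21 = 8 - 83/21*(-27) = 8 + 747/7 = 803/7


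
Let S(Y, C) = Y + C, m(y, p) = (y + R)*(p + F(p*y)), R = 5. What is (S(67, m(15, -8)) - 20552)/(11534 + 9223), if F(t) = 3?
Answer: -20585/20757 ≈ -0.99171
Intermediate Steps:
m(y, p) = (3 + p)*(5 + y) (m(y, p) = (y + 5)*(p + 3) = (5 + y)*(3 + p) = (3 + p)*(5 + y))
S(Y, C) = C + Y
(S(67, m(15, -8)) - 20552)/(11534 + 9223) = (((15 + 3*15 + 5*(-8) - 8*15) + 67) - 20552)/(11534 + 9223) = (((15 + 45 - 40 - 120) + 67) - 20552)/20757 = ((-100 + 67) - 20552)*(1/20757) = (-33 - 20552)*(1/20757) = -20585*1/20757 = -20585/20757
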